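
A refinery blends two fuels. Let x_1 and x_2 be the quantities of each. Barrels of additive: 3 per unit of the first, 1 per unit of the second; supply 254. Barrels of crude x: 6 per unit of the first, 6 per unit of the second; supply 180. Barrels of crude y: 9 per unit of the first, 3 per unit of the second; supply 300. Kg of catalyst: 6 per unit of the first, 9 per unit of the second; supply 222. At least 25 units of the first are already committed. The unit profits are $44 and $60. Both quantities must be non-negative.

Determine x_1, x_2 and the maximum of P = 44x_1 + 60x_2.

x_1 = 25, x_2 = 5, maximum P = 1400

Vertices and P = 44x_1 + 60x_2:
  (30, 0) → P = 1320
  (25, 0) → P = 1100
  (25, 5) → P = 1400

The binding constraints are 6x_1 + 6x_2 = 180 and x_1 = 25.
Solving simultaneously gives x_1 = 25, x_2 = 5.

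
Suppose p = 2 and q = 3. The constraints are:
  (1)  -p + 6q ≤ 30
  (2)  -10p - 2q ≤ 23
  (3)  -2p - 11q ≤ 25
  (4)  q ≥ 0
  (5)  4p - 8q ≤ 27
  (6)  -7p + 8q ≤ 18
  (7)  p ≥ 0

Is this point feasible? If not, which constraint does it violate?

feasible

(1): 16 ≤ 30 ✓
(2): -26 ≤ 23 ✓
(3): -37 ≤ 25 ✓
(4): 3 ≥ 0 ✓
(5): -16 ≤ 27 ✓
(6): 10 ≤ 18 ✓
(7): 2 ≥ 0 ✓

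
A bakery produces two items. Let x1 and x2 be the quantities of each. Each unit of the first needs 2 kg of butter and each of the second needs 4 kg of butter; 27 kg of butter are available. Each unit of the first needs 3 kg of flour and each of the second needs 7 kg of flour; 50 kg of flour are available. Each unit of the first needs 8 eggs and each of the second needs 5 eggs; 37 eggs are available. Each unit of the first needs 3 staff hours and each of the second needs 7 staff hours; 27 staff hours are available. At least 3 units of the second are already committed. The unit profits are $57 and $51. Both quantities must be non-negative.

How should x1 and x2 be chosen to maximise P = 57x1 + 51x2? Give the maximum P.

Corner points and P = 57x1 + 51x2:
  (0, 27/7) → P = 1377/7
  (0, 3) → P = 153
  (2, 3) → P = 267

At the optimal vertex, 3x1 + 7x2 = 27 and x2 = 3.
Solving simultaneously gives x1 = 2, x2 = 3.

x1 = 2, x2 = 3, maximum P = 267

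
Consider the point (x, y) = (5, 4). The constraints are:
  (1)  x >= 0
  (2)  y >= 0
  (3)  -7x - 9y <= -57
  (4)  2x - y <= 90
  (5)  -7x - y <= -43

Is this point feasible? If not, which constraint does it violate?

Constraint (5): -7x - y = -39, which is not ≤ -43. All other constraints are satisfied.

not feasible — violates (5)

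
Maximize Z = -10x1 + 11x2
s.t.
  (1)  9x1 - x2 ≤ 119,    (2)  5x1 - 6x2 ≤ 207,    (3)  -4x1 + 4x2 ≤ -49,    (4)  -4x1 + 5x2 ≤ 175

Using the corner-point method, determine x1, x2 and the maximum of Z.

x1 = 427/32, x2 = 35/32, maximum Z = -3885/32

Feasible corners and Z = -10x1 + 11x2:
  (507/49, -1268/49) → Z = -19018/49
  (427/32, 35/32) → Z = -3885/32
  (-267/2, -583/4) → Z = -1073/4

The binding constraints are 9x1 - x2 = 119 and -4x1 + 4x2 = -49.
Solving simultaneously gives x1 = 427/32, x2 = 35/32.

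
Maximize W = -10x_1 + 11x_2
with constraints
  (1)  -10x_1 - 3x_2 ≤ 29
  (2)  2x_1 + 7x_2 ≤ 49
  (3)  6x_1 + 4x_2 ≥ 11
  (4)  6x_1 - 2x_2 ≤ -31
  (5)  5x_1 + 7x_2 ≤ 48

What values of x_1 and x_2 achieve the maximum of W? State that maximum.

Extreme points and W = -10x_1 + 11x_2:
  (-7/2, 8) → W = 123
  (-119/46, 178/23) → W = 111
  (-17/6, 7) → W = 316/3

x_1 = -7/2, x_2 = 8, maximum W = 123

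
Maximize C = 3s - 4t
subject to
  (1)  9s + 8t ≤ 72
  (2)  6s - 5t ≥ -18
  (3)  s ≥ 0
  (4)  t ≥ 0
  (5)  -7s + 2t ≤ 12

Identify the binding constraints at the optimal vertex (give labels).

(1) and (4)

Corner points and C = 3s - 4t:
  (72/31, 198/31) → C = -576/31
  (8, 0) → C = 24
  (0, 18/5) → C = -72/5
  (0, 0) → C = 0

The maximum is at (8, 0). Substituting into each constraint, equality holds for (1) and (4); the remaining constraints have slack.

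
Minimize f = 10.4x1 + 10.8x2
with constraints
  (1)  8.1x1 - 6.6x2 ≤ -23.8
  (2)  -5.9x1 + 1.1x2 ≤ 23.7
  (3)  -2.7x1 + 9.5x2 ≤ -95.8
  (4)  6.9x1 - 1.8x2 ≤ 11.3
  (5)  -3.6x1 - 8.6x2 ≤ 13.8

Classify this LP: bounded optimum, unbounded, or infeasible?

The boundaries 8.1x1 - 6.6x2 = -23.8 and 6.9x1 - 1.8x2 = 11.3 meet at (1957/516, 8525/1032), but that point violates -2.7x1 + 9.5x2 ≤ -95.8. Every candidate vertex is excluded by some other constraint, so the feasible region is empty.

infeasible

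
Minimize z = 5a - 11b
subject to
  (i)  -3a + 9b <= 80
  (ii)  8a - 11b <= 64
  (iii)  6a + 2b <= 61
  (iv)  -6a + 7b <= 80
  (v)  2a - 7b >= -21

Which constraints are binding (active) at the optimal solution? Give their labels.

Feasible corners and z = 5a - 11b:
  (799/82, 52/41) → z = 2851/82
  (-664/5, -512/5) → z = 2312/5
  (385/46, 124/23) → z = -803/46
  (-59/4, -17/14) → z = -1691/28

The minimum is at (-59/4, -17/14). Substituting into each constraint, equality holds for (iv) and (v); the remaining constraints have slack.

(iv) and (v)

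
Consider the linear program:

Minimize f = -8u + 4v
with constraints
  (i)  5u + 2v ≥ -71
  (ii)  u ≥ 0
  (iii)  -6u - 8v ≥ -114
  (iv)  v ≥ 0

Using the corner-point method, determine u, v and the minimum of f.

u = 19, v = 0, minimum f = -152

Feasible corners and f = -8u + 4v:
  (0, 57/4) → f = 57
  (0, 0) → f = 0
  (19, 0) → f = -152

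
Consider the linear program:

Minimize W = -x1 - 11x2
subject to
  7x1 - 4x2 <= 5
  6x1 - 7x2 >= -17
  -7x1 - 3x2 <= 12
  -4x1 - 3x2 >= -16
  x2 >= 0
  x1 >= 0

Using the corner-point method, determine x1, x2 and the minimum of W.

The optimum lies where 6x1 - 7x2 = -17 and -4x1 - 3x2 = -16.
Solving simultaneously gives x1 = 61/46, x2 = 82/23.

x1 = 61/46, x2 = 82/23, minimum W = -1865/46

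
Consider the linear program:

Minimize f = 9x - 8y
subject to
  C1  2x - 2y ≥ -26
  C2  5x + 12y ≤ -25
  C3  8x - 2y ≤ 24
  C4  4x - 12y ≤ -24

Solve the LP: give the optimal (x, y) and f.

x = -33/2, y = -7/2, minimum f = -241/2

Corner points and f = 9x - 8y:
  (-181/17, 40/17) → f = -1949/17
  (-33/2, -7/2) → f = -241/2
  (-49/9, 5/27) → f = -1363/27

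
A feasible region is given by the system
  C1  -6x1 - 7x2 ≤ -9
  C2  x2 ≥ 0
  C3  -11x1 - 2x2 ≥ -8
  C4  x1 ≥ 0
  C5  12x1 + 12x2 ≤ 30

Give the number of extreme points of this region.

4

The feasible vertices (each the meet of two boundaries and inside every other half-plane) are:
  (38/65, 51/65)
  (0, 9/7)
  (1/3, 13/6)
  (0, 5/2)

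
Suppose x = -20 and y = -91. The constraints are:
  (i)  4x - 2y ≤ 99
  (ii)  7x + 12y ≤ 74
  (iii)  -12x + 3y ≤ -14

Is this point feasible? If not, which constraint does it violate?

Constraint (i): 4x - 2y = 102, which is not ≤ 99. All other constraints are satisfied.

not feasible — violates (i)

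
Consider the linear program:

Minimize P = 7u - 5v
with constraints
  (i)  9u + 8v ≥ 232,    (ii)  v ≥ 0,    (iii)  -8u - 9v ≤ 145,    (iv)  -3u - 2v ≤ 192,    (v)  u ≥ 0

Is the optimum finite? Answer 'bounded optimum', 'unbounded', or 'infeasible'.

From the feasible point (232/9, 0), moving in the direction (0, 1) keeps every constraint satisfied while P decreases without bound.

unbounded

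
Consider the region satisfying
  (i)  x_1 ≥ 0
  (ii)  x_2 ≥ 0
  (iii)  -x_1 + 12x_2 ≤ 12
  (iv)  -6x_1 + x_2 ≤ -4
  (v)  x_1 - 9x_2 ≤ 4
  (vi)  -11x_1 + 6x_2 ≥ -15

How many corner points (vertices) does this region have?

4

Pairwise boundary intersections that survive every other constraint:
  (2/3, 0)
  (15/11, 0)
  (60/71, 76/71)
  (2, 7/6)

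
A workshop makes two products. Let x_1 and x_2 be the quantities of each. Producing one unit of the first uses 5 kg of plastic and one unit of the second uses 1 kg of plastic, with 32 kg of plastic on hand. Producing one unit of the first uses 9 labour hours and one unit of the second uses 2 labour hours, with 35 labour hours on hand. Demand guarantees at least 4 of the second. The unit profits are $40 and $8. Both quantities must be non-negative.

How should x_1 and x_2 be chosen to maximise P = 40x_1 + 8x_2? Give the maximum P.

Vertices and P = 40x_1 + 8x_2:
  (0, 35/2) → P = 140
  (0, 4) → P = 32
  (3, 4) → P = 152

The binding constraints are 9x_1 + 2x_2 = 35 and x_2 = 4.
Solving simultaneously gives x_1 = 3, x_2 = 4.

x_1 = 3, x_2 = 4, maximum P = 152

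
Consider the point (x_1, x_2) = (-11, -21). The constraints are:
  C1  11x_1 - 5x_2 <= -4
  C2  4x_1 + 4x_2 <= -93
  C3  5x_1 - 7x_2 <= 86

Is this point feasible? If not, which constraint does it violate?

Constraint C3: 5x_1 - 7x_2 = 92, which is not ≤ 86. All other constraints are satisfied.

not feasible — violates C3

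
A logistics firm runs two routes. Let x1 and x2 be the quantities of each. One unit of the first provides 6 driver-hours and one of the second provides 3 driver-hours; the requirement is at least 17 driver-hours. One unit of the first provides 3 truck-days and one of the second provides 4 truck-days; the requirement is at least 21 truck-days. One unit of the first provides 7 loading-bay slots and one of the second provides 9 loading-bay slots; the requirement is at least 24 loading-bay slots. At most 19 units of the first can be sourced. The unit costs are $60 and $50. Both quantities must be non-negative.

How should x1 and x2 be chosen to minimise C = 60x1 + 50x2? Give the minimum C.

x1 = 1/3, x2 = 5, minimum C = 270

Corner points and C = 60x1 + 50x2:
  (0, 17/3) → C = 850/3
  (7, 0) → C = 420
  (19, 0) → C = 1140
  (1/3, 5) → C = 270
The feasible region is unbounded (it extends along (0, 1)), but C strictly increases along every unbounded feasible direction, so there is no improving ray and the minimum is attained at a vertex.

The binding constraints are 6x1 + 3x2 = 17 and 3x1 + 4x2 = 21.
Solving simultaneously gives x1 = 1/3, x2 = 5.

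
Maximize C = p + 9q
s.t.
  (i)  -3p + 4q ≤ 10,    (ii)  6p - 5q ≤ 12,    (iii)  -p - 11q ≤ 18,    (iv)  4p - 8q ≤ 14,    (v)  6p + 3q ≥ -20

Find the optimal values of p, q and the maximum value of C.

p = 98/9, q = 32/3, maximum C = 962/9

Feasible corners and C = p + 9q:
  (98/9, 32/3) → C = 962/9
  (-10/3, 0) → C = -10/3
  (13/14, -9/7) → C = -149/14
  (5/26, -43/26) → C = -191/13
  (-166/63, -88/63) → C = -958/63

The binding constraints are -3p + 4q = 10 and 6p - 5q = 12.
Solving simultaneously gives p = 98/9, q = 32/3.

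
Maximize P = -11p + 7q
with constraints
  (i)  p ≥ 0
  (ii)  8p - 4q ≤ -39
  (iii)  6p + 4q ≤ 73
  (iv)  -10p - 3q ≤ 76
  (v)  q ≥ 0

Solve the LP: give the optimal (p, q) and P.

Feasible corners and P = -11p + 7q:
  (0, 39/4) → P = 273/4
  (0, 73/4) → P = 511/4
  (17/7, 409/28) → P = 2115/28

The optimum lies where p = 0 and 6p + 4q = 73.
Solving simultaneously gives p = 0, q = 73/4.

p = 0, q = 73/4, maximum P = 511/4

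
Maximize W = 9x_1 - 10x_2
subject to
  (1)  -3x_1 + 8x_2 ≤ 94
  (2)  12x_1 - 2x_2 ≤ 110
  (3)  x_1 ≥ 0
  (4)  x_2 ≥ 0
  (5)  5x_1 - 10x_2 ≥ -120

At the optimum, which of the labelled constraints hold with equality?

(2) and (4)

Corner points and W = 9x_1 - 10x_2:
  (178/15, 81/5) → W = -276/5
  (0, 47/4) → W = -235/2
  (55/6, 0) → W = 165/2
  (0, 0) → W = 0

The maximum is at (55/6, 0). Substituting into each constraint, equality holds for (2) and (4); the remaining constraints have slack.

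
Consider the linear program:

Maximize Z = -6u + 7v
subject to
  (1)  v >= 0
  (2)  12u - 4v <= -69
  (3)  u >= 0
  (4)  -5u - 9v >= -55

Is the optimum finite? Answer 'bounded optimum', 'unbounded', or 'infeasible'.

infeasible

The boundaries v = 0 and 12u - 4v = -69 meet at (-23/4, 0), but that point violates u ≥ 0. Every candidate vertex is excluded by some other constraint, so the feasible region is empty.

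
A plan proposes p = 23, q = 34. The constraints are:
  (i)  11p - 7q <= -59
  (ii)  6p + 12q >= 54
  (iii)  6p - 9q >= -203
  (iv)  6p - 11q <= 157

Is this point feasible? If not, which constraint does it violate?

Constraint (i): 11p - 7q = 15, which is not ≤ -59. All other constraints are satisfied.

not feasible — violates (i)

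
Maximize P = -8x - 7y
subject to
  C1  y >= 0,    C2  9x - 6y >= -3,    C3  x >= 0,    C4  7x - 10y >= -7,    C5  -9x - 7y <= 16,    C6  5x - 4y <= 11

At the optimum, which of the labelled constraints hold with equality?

Extreme points and P = -8x - 7y:
  (0, 0) → P = 0
  (11/5, 0) → P = -88/5
  (0, 1/2) → P = -7/2
  (1/4, 7/8) → P = -65/8
  (69/11, 56/11) → P = -944/11

The maximum is at (0, 0). Substituting into each constraint, equality holds for C1 and C3; the remaining constraints have slack.

C1 and C3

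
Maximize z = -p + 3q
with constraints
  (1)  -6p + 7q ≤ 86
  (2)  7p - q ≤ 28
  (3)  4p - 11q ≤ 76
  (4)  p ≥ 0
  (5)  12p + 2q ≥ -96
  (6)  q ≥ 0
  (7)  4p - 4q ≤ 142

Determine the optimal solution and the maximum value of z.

p = 282/43, q = 770/43, maximum z = 2028/43

Corner points and z = -p + 3q:
  (282/43, 770/43) → z = 2028/43
  (0, 86/7) → z = 258/7
  (4, 0) → z = -4
  (0, 0) → z = 0

At the optimal vertex, -6p + 7q = 86 and 7p - q = 28.
Solving simultaneously gives p = 282/43, q = 770/43.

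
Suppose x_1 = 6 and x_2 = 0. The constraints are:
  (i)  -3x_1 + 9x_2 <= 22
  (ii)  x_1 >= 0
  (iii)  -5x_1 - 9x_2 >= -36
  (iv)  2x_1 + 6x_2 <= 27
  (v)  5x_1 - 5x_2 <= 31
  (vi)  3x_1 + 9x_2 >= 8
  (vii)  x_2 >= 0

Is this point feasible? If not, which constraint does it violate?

feasible

(i): -18 ≤ 22 ✓
(ii): 6 ≥ 0 ✓
(iii): -30 ≥ -36 ✓
(iv): 12 ≤ 27 ✓
(v): 30 ≤ 31 ✓
(vi): 18 ≥ 8 ✓
(vii): 0 ≥ 0 ✓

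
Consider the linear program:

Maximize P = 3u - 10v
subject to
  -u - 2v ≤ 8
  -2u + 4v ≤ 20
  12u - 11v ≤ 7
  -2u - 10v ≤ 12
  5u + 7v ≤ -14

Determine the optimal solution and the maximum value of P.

u = -14/9, v = -8/9, maximum P = 38/9

Corner points and P = 3u - 10v:
  (-62/7, 4/7) → P = -226/7
  (-98/17, 36/17) → P = -654/17
  (-14/9, -8/9) → P = 38/9

The binding constraints are -2u - 10v = 12 and 5u + 7v = -14.
Solving simultaneously gives u = -14/9, v = -8/9.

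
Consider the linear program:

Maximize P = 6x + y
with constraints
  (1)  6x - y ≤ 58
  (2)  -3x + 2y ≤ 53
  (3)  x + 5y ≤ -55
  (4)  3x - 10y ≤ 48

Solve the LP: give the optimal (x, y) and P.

Extreme points and P = 6x + y:
  (-375/17, -112/17) → P = -2362/17
  (-313/12, -101/8) → P = -1353/8
  (-62/5, -213/25) → P = -2073/25

At the optimal vertex, x + 5y = -55 and 3x - 10y = 48.
Solving simultaneously gives x = -62/5, y = -213/25.

x = -62/5, y = -213/25, maximum P = -2073/25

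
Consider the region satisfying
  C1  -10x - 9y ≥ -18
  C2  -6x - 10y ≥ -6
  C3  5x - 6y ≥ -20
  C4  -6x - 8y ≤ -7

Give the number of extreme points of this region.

3

Pairwise boundary intersections that survive every other constraint:
  (63/23, -24/23)
  (81/26, -19/13)
  (11/6, -1/2)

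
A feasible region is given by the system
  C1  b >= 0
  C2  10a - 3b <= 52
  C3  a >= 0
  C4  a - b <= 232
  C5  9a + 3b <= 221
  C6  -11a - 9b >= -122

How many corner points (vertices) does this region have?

4

The feasible vertices (each the meet of two boundaries and inside every other half-plane) are:
  (26/5, 0)
  (0, 0)
  (278/41, 216/41)
  (0, 122/9)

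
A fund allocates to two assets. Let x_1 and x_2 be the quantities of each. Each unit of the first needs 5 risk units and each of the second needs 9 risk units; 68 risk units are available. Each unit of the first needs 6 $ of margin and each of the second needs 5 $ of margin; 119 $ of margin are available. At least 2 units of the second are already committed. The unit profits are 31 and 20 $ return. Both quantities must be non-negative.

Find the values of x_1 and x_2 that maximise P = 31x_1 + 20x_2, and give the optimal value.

x_1 = 10, x_2 = 2, maximum P = 350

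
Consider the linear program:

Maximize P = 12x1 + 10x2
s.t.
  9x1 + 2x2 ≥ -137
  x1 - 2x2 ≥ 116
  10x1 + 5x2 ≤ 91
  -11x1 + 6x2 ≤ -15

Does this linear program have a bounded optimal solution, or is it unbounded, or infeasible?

Corner points and P = 12x1 + 10x2:
  (-21/10, -1181/20) → P = -6157/10
  (762/25, -1069/25) → P = -1546/25
The feasible region has finitely many vertices and no improving ray; the maximum is -1546/25 at (762/25, -1069/25).

bounded optimum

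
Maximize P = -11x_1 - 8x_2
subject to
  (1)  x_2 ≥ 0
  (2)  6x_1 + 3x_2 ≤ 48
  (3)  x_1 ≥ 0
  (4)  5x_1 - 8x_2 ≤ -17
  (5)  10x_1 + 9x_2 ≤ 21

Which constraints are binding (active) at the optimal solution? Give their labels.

Corner points and P = -11x_1 - 8x_2:
  (0, 17/8) → P = -17
  (0, 7/3) → P = -56/3
  (3/25, 11/5) → P = -473/25

The maximum is at (0, 17/8). Substituting into each constraint, equality holds for (3) and (4); the remaining constraints have slack.

(3) and (4)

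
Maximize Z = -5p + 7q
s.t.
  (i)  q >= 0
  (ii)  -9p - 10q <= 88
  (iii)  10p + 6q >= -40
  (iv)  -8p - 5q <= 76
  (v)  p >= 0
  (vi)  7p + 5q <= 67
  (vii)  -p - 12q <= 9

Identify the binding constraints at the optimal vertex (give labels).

(v) and (vi)

Corner points and Z = -5p + 7q:
  (0, 0) → Z = 0
  (67/7, 0) → Z = -335/7
  (0, 67/5) → Z = 469/5

The maximum is at (0, 67/5). Substituting into each constraint, equality holds for (v) and (vi); the remaining constraints have slack.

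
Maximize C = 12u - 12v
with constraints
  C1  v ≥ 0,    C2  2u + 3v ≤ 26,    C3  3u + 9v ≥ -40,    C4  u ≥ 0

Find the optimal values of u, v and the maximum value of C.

u = 13, v = 0, maximum C = 156

Extreme points and C = 12u - 12v:
  (13, 0) → C = 156
  (0, 0) → C = 0
  (0, 26/3) → C = -104

The optimum lies where v = 0 and 2u + 3v = 26.
Solving simultaneously gives u = 13, v = 0.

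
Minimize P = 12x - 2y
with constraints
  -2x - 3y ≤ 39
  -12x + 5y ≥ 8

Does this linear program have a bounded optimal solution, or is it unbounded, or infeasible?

From the feasible point (-219/46, -226/23), moving in the direction (-3, 2) keeps every constraint satisfied while P decreases without bound.

unbounded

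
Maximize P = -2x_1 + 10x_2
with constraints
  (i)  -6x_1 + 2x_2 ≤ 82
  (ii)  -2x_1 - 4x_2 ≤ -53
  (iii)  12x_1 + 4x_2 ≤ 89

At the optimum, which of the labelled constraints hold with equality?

Vertices and P = -2x_1 + 10x_2:
  (-111/14, 241/14) → P = 188
  (-25/8, 253/8) → P = 645/2
  (18/5, 229/20) → P = 1073/10

The maximum is at (-25/8, 253/8). Substituting into each constraint, equality holds for (i) and (iii); the remaining constraints have slack.

(i) and (iii)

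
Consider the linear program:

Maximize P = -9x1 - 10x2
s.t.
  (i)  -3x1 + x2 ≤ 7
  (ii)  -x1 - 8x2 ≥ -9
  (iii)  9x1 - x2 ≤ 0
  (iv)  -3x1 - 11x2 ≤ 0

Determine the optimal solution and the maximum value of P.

x1 = -77/36, x2 = 7/12, maximum P = 161/12

Extreme points and P = -9x1 - 10x2:
  (-47/25, 34/25) → P = 83/25
  (-77/36, 7/12) → P = 161/12
  (9/73, 81/73) → P = -891/73
  (0, 0) → P = 0

At the optimal vertex, -3x1 + x2 = 7 and -3x1 - 11x2 = 0.
Solving simultaneously gives x1 = -77/36, x2 = 7/12.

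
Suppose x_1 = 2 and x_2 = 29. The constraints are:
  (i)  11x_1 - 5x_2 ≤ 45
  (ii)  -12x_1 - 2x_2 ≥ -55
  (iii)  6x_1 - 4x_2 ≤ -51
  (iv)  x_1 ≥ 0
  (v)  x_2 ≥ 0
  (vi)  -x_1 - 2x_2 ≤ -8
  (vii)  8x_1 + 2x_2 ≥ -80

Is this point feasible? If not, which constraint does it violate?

not feasible — violates (ii)

Constraint (ii): -12x_1 - 2x_2 = -82, which is not ≥ -55. All other constraints are satisfied.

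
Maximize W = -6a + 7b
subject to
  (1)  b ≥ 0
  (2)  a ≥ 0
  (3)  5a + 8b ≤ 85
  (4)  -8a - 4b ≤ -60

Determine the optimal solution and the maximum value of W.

Extreme points and W = -6a + 7b:
  (17, 0) → W = -102
  (15/2, 0) → W = -45
  (35/11, 95/11) → W = 455/11

a = 35/11, b = 95/11, maximum W = 455/11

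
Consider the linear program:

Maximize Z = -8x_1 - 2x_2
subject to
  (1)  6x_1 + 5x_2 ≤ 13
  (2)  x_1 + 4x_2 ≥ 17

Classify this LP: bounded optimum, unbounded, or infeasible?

From the feasible point (-33/19, 89/19), moving in the direction (-5, 6) keeps every constraint satisfied while Z increases without bound.

unbounded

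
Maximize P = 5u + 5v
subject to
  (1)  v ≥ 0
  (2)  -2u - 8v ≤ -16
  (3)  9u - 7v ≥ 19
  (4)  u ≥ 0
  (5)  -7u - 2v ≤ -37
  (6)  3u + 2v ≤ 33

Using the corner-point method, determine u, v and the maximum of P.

u = 269/39, v = 80/13, maximum P = 2545/39

Vertices and P = 5u + 5v:
  (8, 0) → P = 40
  (11, 0) → P = 55
  (66/13, 19/26) → P = 755/26
  (297/67, 200/67) → P = 2485/67
  (269/39, 80/13) → P = 2545/39

The optimum lies where 9u - 7v = 19 and 3u + 2v = 33.
Solving simultaneously gives u = 269/39, v = 80/13.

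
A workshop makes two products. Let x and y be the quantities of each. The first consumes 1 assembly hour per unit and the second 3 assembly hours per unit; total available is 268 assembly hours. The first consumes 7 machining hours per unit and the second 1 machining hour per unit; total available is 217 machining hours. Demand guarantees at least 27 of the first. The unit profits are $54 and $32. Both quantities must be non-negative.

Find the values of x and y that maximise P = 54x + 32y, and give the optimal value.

Corner points and P = 54x + 32y:
  (31, 0) → P = 1674
  (27, 0) → P = 1458
  (27, 28) → P = 2354

The binding constraints are 7x + y = 217 and x = 27.
Solving simultaneously gives x = 27, y = 28.

x = 27, y = 28, maximum P = 2354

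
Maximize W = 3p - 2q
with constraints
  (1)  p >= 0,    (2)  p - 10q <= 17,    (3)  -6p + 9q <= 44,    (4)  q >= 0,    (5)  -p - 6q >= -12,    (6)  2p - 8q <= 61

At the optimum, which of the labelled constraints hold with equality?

(4) and (5)

Corner points and W = 3p - 2q:
  (0, 0) → W = 0
  (0, 2) → W = -4
  (12, 0) → W = 36

The maximum is at (12, 0). Substituting into each constraint, equality holds for (4) and (5); the remaining constraints have slack.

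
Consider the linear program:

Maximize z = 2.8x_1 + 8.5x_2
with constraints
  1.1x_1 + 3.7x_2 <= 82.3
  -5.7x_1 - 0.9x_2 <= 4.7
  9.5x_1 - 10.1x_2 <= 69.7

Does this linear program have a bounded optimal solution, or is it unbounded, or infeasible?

Extreme points and z = 2.8x_1 + 8.5x_2:
  (-4573/1005, 23714/1005) → z = 943823/5025
  (18152/771, 11753/771) → z = 1507261/7710
  (763/3306, -1163/174) → z = -1856881/33060
The feasible region has finitely many vertices and no improving ray; the maximum is 1507261/7710 at (18152/771, 11753/771).

bounded optimum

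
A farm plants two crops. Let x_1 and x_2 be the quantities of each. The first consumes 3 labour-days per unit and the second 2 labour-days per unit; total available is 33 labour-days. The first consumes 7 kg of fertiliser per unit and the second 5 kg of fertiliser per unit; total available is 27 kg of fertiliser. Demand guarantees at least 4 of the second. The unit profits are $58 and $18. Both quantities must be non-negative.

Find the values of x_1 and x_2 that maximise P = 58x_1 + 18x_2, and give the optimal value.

Vertices and P = 58x_1 + 18x_2:
  (0, 27/5) → P = 486/5
  (0, 4) → P = 72
  (1, 4) → P = 130

x_1 = 1, x_2 = 4, maximum P = 130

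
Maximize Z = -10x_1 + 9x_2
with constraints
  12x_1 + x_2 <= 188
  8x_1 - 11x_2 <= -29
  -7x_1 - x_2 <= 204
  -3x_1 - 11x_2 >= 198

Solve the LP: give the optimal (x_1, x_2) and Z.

Feasible corners and Z = -10x_1 + 9x_2:
  (-2273/85, -1429/85) → Z = 9869/85
  (-227/11, -1497/121) → Z = 11497/121
  (-1023/37, -387/37) → Z = 6747/37

x_1 = -1023/37, x_2 = -387/37, maximum Z = 6747/37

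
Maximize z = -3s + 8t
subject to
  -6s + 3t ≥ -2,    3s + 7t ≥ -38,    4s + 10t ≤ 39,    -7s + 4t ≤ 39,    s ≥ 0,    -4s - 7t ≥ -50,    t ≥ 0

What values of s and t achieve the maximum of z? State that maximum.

Corner points and z = -3s + 8t:
  (137/72, 113/36) → z = 1397/72
  (1/3, 0) → z = -1
  (0, 39/10) → z = 156/5
  (0, 0) → z = 0

s = 0, t = 39/10, maximum z = 156/5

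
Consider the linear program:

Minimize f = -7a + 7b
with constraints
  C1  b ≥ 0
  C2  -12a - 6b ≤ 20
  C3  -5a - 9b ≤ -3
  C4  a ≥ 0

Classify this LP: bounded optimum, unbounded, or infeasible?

From the feasible point (3/5, 0), moving in the direction (1, 0) keeps every constraint satisfied while f decreases without bound.

unbounded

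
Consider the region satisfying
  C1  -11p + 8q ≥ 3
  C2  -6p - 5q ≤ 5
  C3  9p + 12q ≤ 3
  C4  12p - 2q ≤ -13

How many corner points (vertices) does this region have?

The feasible vertices (each the meet of two boundaries and inside every other half-plane) are:
  (-25/9, 7/3)
  (-25/24, 1/4)
  (-25/27, 17/18)

3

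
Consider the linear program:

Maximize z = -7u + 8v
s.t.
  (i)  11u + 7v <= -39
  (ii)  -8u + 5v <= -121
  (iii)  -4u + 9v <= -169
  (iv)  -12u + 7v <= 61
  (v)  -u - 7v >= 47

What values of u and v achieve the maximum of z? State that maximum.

u = 61/13, v = -217/13, maximum z = -2163/13

Feasible corners and z = -7u + 8v:
  (832/127, -2015/127) → z = -21944/127
  (61/13, -217/13) → z = -2163/13
  (-288, -485) → z = -1864
The feasible region is unbounded (it extends along (-7, -12), (7, -11)), but z strictly decreases along every unbounded feasible direction, so there is no improving ray and the maximum is attained at a vertex.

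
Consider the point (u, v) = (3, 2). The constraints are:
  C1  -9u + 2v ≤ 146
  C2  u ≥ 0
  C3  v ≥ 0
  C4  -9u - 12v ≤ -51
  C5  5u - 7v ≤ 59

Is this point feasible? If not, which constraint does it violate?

C1: -23 ≤ 146 ✓
C2: 3 ≥ 0 ✓
C3: 2 ≥ 0 ✓
C4: -51 ≤ -51 ✓
C5: 1 ≤ 59 ✓

feasible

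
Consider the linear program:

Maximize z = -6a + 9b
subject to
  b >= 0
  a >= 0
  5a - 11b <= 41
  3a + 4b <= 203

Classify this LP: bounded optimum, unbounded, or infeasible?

Extreme points and z = -6a + 9b:
  (0, 0) → z = 0
  (41/5, 0) → z = -246/5
  (0, 203/4) → z = 1827/4
  (2397/53, 892/53) → z = -6354/53
The feasible region has finitely many vertices and no improving ray; the maximum is 1827/4 at (0, 203/4).

bounded optimum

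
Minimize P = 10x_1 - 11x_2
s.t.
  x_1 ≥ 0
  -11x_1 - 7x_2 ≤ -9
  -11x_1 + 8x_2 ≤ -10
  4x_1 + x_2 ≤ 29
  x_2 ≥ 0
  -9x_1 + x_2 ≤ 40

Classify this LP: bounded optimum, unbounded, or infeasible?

Vertices and P = 10x_1 - 11x_2:
  (242/43, 279/43) → P = -649/43
  (10/11, 0) → P = 100/11
  (29/4, 0) → P = 145/2
The feasible region has finitely many vertices and no improving ray; the minimum is -649/43 at (242/43, 279/43).

bounded optimum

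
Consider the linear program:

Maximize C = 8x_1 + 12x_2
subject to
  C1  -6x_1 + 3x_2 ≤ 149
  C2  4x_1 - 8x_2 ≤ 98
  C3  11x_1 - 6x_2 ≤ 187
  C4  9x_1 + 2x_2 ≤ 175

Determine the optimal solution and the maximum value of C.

x_1 = 227/39, x_2 = 797/13, maximum C = 30508/39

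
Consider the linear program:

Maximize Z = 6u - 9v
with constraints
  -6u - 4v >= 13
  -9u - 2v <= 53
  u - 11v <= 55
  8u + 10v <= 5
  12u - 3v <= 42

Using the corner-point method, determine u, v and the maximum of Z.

u = 11/10, v = -49/10, maximum Z = 507/10

The binding constraints are -6u - 4v = 13 and u - 11v = 55.
Solving simultaneously gives u = 11/10, v = -49/10.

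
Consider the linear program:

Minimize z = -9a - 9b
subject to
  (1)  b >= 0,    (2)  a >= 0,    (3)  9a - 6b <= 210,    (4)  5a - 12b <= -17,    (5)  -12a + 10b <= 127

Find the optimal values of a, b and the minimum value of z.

Extreme points and z = -9a - 9b:
  (0, 17/12) → z = -51/4
  (0, 127/10) → z = -1143/10
  (437/13, 401/26) → z = -11475/26
  (159, 407/2) → z = -6525/2

The binding constraints are 9a - 6b = 210 and -12a + 10b = 127.
Solving simultaneously gives a = 159, b = 407/2.

a = 159, b = 407/2, minimum z = -6525/2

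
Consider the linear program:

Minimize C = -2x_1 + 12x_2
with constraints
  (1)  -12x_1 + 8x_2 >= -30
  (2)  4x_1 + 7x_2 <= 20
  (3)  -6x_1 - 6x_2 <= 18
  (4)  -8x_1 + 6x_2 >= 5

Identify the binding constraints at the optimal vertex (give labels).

(3) and (4)

Extreme points and C = -2x_1 + 12x_2:
  (-41/3, 32/3) → C = 466/3
  (17/16, 9/4) → C = 199/8
  (-23/14, -19/14) → C = -13

The minimum is at (-23/14, -19/14). Substituting into each constraint, equality holds for (3) and (4); the remaining constraints have slack.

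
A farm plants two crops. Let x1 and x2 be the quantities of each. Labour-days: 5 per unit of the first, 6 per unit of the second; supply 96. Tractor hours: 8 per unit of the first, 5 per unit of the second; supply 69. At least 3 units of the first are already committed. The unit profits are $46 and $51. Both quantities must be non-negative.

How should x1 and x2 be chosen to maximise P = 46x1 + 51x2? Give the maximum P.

Feasible corners and P = 46x1 + 51x2:
  (69/8, 0) → P = 1587/4
  (3, 0) → P = 138
  (3, 9) → P = 597

At the optimal vertex, 8x1 + 5x2 = 69 and x1 = 3.
Solving simultaneously gives x1 = 3, x2 = 9.

x1 = 3, x2 = 9, maximum P = 597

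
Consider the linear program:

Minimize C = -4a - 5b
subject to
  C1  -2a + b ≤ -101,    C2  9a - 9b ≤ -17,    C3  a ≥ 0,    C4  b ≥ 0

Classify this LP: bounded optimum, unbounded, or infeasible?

From the feasible point (926/9, 943/9), moving in the direction (1, 2) keeps every constraint satisfied while C decreases without bound.

unbounded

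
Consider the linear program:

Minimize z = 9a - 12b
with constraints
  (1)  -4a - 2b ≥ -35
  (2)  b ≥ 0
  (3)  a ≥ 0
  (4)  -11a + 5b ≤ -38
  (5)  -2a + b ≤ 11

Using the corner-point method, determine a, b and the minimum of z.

Corner points and z = 9a - 12b:
  (35/4, 0) → z = 315/4
  (251/42, 233/42) → z = -179/14
  (38/11, 0) → z = 342/11

a = 251/42, b = 233/42, minimum z = -179/14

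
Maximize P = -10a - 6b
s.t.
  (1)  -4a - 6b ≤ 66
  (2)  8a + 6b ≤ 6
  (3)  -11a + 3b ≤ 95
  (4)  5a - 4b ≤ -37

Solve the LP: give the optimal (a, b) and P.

a = -269/29, b = -68/29, maximum P = 3098/29

Feasible corners and P = -10a - 6b:
  (-92/15, 413/45) → P = 94/15
  (-99/31, 163/31) → P = 12/31
  (-269/29, -68/29) → P = 3098/29

The binding constraints are -11a + 3b = 95 and 5a - 4b = -37.
Solving simultaneously gives a = -269/29, b = -68/29.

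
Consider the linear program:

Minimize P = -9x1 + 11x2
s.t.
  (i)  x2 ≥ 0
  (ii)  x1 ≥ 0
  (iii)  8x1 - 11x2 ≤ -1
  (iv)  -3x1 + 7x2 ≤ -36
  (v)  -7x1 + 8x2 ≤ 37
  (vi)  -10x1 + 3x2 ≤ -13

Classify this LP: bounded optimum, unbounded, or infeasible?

infeasible

The boundaries x2 = 0 and -3x1 + 7x2 = -36 meet at (12, 0), but that point violates 8x1 - 11x2 ≤ -1. Every candidate vertex is excluded by some other constraint, so the feasible region is empty.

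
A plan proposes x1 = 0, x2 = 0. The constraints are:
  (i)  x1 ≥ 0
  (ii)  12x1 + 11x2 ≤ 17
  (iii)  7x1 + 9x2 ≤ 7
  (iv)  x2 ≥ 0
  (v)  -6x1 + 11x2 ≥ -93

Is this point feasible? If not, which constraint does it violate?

feasible

(i): 0 ≥ 0 ✓
(ii): 0 ≤ 17 ✓
(iii): 0 ≤ 7 ✓
(iv): 0 ≥ 0 ✓
(v): 0 ≥ -93 ✓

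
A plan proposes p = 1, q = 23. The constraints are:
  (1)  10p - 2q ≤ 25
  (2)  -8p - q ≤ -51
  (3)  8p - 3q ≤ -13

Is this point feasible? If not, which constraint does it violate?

Constraint (2): -8p - q = -31, which is not ≤ -51. All other constraints are satisfied.

not feasible — violates (2)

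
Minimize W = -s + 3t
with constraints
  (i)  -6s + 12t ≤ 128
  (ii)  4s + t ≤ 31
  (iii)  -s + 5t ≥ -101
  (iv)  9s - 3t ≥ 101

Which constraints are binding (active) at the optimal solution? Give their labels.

(ii) and (iii)

Vertices and W = -s + 3t:
  (256/21, -373/21) → W = -1375/21
  (194/21, -125/21) → W = -569/21
  (101/21, -404/21) → W = -1313/21

The minimum is at (256/21, -373/21). Substituting into each constraint, equality holds for (ii) and (iii); the remaining constraints have slack.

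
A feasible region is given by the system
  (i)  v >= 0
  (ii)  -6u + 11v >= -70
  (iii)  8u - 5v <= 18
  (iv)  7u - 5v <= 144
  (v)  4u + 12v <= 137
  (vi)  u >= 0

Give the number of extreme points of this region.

Of the 15 pairwise boundary intersections, those satisfying every inequality are:
  (9/4, 0)
  (0, 0)
  (901/116, 256/29)
  (0, 137/12)

4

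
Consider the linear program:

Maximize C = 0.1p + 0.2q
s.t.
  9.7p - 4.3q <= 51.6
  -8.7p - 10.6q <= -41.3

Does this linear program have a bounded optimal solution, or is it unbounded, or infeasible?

unbounded

From the feasible point (72455/14023, -4831/14023), moving in the direction (4.3, 9.7) keeps every constraint satisfied while C increases without bound.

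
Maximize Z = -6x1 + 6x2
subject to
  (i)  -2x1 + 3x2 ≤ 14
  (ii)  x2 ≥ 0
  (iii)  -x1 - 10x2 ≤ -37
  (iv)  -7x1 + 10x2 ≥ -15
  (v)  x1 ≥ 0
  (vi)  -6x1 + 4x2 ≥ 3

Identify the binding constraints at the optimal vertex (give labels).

Corner points and Z = -6x1 + 6x2:
  (0, 14/3) → Z = 28
  (47/10, 39/5) → Z = 93/5
  (0, 37/10) → Z = 111/5
  (59/32, 225/64) → Z = 321/32

The maximum is at (0, 14/3). Substituting into each constraint, equality holds for (i) and (v); the remaining constraints have slack.

(i) and (v)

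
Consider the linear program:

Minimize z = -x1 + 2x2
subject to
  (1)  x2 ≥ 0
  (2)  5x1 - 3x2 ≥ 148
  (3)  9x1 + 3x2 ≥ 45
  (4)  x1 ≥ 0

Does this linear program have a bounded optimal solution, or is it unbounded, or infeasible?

unbounded

From the feasible point (148/5, 0), moving in the direction (1, 0) keeps every constraint satisfied while z decreases without bound.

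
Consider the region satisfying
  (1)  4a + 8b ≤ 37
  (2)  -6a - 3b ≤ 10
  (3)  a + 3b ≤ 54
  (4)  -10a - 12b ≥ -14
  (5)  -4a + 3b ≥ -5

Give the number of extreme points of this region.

The feasible vertices (each the meet of two boundaries and inside every other half-plane) are:
  (-27/7, 92/21)
  (-1/2, -7/3)
  (17/13, 1/13)

3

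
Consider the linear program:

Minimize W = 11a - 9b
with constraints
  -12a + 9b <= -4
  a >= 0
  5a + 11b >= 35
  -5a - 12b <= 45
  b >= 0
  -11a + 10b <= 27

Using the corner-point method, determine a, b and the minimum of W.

a = 283/21, b = 368/21, minimum W = -199/21

Feasible corners and W = 11a - 9b:
  (359/177, 400/177) → W = 349/177
  (283/21, 368/21) → W = -199/21
  (7, 0) → W = 77
The feasible region is unbounded (it extends along (10, 11), (1, 0)), but W strictly increases along every unbounded feasible direction, so there is no improving ray and the minimum is attained at a vertex.

The optimum lies where -12a + 9b = -4 and -11a + 10b = 27.
Solving simultaneously gives a = 283/21, b = 368/21.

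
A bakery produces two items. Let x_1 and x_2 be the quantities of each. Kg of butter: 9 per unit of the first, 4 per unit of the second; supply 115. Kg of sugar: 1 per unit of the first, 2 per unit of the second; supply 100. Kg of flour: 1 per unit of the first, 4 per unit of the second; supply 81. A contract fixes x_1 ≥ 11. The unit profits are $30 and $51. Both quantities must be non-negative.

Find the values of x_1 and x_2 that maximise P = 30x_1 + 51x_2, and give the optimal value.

Extreme points and P = 30x_1 + 51x_2:
  (115/9, 0) → P = 1150/3
  (11, 0) → P = 330
  (11, 4) → P = 534

The binding constraints are 9x_1 + 4x_2 = 115 and x_1 = 11.
Solving simultaneously gives x_1 = 11, x_2 = 4.

x_1 = 11, x_2 = 4, maximum P = 534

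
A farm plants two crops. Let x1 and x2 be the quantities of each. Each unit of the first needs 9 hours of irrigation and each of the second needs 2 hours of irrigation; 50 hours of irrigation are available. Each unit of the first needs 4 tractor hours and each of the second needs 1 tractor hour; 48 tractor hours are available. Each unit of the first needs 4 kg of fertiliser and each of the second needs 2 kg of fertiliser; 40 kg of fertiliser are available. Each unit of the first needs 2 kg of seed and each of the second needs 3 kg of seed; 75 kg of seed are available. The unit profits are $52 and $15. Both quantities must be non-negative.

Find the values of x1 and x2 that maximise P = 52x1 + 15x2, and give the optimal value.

x1 = 2, x2 = 16, maximum P = 344

Feasible corners and P = 52x1 + 15x2:
  (0, 0) → P = 0
  (0, 20) → P = 300
  (50/9, 0) → P = 2600/9
  (2, 16) → P = 344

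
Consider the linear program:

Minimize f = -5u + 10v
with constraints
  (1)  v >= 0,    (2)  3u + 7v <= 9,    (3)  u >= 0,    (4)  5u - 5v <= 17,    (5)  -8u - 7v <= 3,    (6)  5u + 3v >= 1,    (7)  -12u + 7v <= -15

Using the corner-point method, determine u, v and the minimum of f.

Extreme points and f = -5u + 10v:
  (3, 0) → f = -15
  (5/4, 0) → f = -25/4
  (8/5, 3/5) → f = -2

The binding constraints are v = 0 and 3u + 7v = 9.
Solving simultaneously gives u = 3, v = 0.

u = 3, v = 0, minimum f = -15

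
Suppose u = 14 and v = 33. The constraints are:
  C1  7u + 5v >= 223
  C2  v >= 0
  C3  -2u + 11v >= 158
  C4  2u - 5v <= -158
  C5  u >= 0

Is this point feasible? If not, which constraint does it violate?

not feasible — violates C4

Constraint C4: 2u - 5v = -137, which is not ≤ -158. All other constraints are satisfied.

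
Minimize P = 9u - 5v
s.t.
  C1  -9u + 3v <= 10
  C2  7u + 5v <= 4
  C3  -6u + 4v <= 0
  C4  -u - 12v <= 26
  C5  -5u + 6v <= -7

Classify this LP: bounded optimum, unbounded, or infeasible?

bounded optimum

Extreme points and P = 9u - 5v:
  (178/79, -186/79) → P = 2532/79
  (59/67, -29/67) → P = 676/67
  (-12/11, -137/66) → P = 37/66
The feasible region has finitely many vertices and no improving ray; the minimum is 37/66 at (-12/11, -137/66).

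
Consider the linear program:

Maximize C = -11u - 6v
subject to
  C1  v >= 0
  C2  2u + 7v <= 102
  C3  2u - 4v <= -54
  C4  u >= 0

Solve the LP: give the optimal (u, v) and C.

u = 0, v = 27/2, maximum C = -81

Feasible corners and C = -11u - 6v:
  (15/11, 156/11) → C = -1101/11
  (0, 102/7) → C = -612/7
  (0, 27/2) → C = -81

The optimum lies where 2u - 4v = -54 and u = 0.
Solving simultaneously gives u = 0, v = 27/2.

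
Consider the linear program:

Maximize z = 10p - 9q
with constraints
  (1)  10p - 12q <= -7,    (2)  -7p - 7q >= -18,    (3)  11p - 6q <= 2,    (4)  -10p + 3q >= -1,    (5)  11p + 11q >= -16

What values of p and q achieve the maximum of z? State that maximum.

Vertices and z = 10p - 9q:
  (11/30, 8/9) → z = -13/3
  (-269/242, -83/242) → z = -1943/242
  (61/91, 173/91) → z = -947/91
The feasible region is unbounded (it extends along (-1, 1)), but z strictly decreases along every unbounded feasible direction, so there is no improving ray and the maximum is attained at a vertex.

At the optimal vertex, 10p - 12q = -7 and -10p + 3q = -1.
Solving simultaneously gives p = 11/30, q = 8/9.

p = 11/30, q = 8/9, maximum z = -13/3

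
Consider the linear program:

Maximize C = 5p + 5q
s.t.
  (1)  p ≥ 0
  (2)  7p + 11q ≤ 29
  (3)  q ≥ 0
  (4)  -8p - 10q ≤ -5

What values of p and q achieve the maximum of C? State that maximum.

p = 29/7, q = 0, maximum C = 145/7

Vertices and C = 5p + 5q:
  (0, 29/11) → C = 145/11
  (0, 1/2) → C = 5/2
  (29/7, 0) → C = 145/7
  (5/8, 0) → C = 25/8

The binding constraints are 7p + 11q = 29 and q = 0.
Solving simultaneously gives p = 29/7, q = 0.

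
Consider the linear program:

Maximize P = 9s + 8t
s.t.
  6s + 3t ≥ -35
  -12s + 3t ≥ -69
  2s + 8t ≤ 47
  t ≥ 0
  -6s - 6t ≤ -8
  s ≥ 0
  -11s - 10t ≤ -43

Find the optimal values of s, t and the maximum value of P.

Vertices and P = 9s + 8t:
  (231/34, 71/17) → P = 3215/34
  (23/4, 0) → P = 207/4
  (0, 47/8) → P = 47
  (43/11, 0) → P = 387/11
  (0, 43/10) → P = 172/5

The optimum lies where -12s + 3t = -69 and 2s + 8t = 47.
Solving simultaneously gives s = 231/34, t = 71/17.

s = 231/34, t = 71/17, maximum P = 3215/34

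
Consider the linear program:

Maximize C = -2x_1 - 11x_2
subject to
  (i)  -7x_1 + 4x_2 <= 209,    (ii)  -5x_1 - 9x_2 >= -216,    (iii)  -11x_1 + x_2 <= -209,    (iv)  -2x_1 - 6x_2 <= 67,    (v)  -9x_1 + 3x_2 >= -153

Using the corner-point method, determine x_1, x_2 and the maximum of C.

Vertices and C = -2x_1 - 11x_2:
  (2097/104, 1331/104) → C = -18835/104
  (675/32, 393/32) → C = -5673/32
  (79/4, 33/4) → C = -521/4

The optimum lies where -11x_1 + x_2 = -209 and -9x_1 + 3x_2 = -153.
Solving simultaneously gives x_1 = 79/4, x_2 = 33/4.

x_1 = 79/4, x_2 = 33/4, maximum C = -521/4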